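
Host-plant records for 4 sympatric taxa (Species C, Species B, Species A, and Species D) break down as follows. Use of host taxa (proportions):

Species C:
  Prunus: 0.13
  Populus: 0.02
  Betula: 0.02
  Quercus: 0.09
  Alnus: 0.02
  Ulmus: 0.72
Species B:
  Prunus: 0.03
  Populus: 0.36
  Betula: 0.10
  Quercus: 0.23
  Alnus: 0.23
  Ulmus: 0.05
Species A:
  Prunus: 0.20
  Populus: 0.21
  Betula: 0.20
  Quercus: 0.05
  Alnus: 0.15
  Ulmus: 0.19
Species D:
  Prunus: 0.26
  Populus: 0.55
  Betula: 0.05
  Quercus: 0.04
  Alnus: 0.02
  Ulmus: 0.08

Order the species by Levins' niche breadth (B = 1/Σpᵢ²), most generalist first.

Species A > Species B > Species D > Species C

Σp_Cᵢ² = 0.13² + 0.02² + 0.02² + 0.09² + 0.02² + 0.72² = 0.0169 + 0.0004 + 0.0004 + 0.0081 + 0.0004 + 0.5184 = 0.5446
B_C = 1 / 0.5446 = 1.8362
Σp_Bᵢ² = 0.03² + 0.36² + 0.10² + 0.23² + 0.23² + 0.05² = 0.0009 + 0.1296 + 0.0100 + 0.0529 + 0.0529 + 0.0025 = 0.2488
B_B = 1 / 0.2488 = 4.0193
Σp_Aᵢ² = 0.20² + 0.21² + 0.20² + 0.05² + 0.15² + 0.19² = 0.0400 + 0.0441 + 0.0400 + 0.0025 + 0.0225 + 0.0361 = 0.1852
B_A = 1 / 0.1852 = 5.3996
Σp_Dᵢ² = 0.26² + 0.55² + 0.05² + 0.04² + 0.02² + 0.08² = 0.0676 + 0.3025 + 0.0025 + 0.0016 + 0.0004 + 0.0064 = 0.3810
B_D = 1 / 0.3810 = 2.6247
Ranking by B (broadest → narrowest): Species A (5.40) > Species B (4.02) > Species D (2.62) > Species C (1.84)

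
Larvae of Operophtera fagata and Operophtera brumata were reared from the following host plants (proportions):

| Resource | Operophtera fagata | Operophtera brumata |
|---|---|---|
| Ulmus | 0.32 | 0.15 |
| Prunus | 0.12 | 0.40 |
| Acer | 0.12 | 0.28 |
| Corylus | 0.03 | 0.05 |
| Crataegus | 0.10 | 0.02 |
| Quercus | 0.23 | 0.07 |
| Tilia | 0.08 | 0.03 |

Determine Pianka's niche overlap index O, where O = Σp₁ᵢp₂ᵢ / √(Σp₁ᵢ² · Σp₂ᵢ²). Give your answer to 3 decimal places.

Σ p₁ᵢp₂ᵢ = 0.0480 + 0.0480 + 0.0336 + 0.0015 + 0.0020 + 0.0161 + 0.0024 = 0.1516
Σp_1ᵢ² = 0.32² + 0.12² + 0.12² + 0.03² + 0.10² + 0.23² + 0.08² = 0.1024 + 0.0144 + 0.0144 + 0.0009 + 0.0100 + 0.0529 + 0.0064 = 0.2014
Σp_2ᵢ² = 0.15² + 0.40² + 0.28² + 0.05² + 0.02² + 0.07² + 0.03² = 0.0225 + 0.1600 + 0.0784 + 0.0025 + 0.0004 + 0.0049 + 0.0009 = 0.2696
O = 0.1516 / √(0.2014 × 0.2696) = 0.1516 / 0.233018 = 0.65059

0.651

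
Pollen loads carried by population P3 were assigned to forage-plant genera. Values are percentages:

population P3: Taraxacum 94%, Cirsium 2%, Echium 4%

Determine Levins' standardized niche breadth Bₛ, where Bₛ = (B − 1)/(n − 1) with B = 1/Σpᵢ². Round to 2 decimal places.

Convert percentages to proportions (divide by 100).
Σpᵢ² = 0.94² + 0.02² + 0.04² = 0.8836 + 0.0004 + 0.0016 = 0.8856
B = 1 / 0.8856 = 1.1292
Bₛ = (B − 1)/(n − 1) = (1.1292 − 1)/(3 − 1) = 0.1292/2 = 0.0646

0.06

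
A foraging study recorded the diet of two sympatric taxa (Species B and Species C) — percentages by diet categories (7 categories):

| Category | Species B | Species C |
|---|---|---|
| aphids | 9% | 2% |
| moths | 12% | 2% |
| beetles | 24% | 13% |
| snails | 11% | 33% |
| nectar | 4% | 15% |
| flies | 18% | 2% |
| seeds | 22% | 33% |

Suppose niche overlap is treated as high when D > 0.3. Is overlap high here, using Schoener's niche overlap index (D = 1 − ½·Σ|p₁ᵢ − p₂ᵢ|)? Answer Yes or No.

Yes

Convert percentages to proportions (divide by 100).
Σ|p₁ᵢ − p₂ᵢ| = 0.07 + 0.10 + 0.11 + 0.22 + 0.11 + 0.16 + 0.11 = 0.88
D = 1 − ½ × 0.88 = 1 − 0.440 = 0.5600
D = 0.5600 > 0.3 → Yes.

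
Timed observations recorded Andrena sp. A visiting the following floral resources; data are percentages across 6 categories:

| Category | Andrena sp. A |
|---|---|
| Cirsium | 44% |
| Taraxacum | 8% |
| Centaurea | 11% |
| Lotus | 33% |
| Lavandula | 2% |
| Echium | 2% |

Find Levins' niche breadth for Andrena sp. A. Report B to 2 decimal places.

3.11

Convert percentages to proportions (divide by 100).
Σpᵢ² = 0.44² + 0.08² + 0.11² + 0.33² + 0.02² + 0.02² = 0.1936 + 0.0064 + 0.0121 + 0.1089 + 0.0004 + 0.0004 = 0.3218
B = 1 / 0.3218 = 3.1075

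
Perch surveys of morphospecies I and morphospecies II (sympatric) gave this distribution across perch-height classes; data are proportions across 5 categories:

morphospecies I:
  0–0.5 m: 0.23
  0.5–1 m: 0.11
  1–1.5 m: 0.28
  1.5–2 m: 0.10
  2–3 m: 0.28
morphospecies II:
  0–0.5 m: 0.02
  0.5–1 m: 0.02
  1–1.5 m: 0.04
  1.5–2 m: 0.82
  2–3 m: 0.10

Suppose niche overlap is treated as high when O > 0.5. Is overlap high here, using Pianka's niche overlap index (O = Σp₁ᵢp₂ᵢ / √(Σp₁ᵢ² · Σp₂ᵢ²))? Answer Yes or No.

Σ p₁ᵢp₂ᵢ = 0.0046 + 0.0022 + 0.0112 + 0.0820 + 0.0280 = 0.1280
Σp_1ᵢ² = 0.23² + 0.11² + 0.28² + 0.10² + 0.28² = 0.0529 + 0.0121 + 0.0784 + 0.0100 + 0.0784 = 0.2318
Σp_2ᵢ² = 0.02² + 0.02² + 0.04² + 0.82² + 0.10² = 0.0004 + 0.0004 + 0.0016 + 0.6724 + 0.0100 = 0.6848
O = 0.1280 / √(0.2318 × 0.6848) = 0.1280 / 0.39842 = 0.3213
O = 0.3213 < 0.5 → No.

No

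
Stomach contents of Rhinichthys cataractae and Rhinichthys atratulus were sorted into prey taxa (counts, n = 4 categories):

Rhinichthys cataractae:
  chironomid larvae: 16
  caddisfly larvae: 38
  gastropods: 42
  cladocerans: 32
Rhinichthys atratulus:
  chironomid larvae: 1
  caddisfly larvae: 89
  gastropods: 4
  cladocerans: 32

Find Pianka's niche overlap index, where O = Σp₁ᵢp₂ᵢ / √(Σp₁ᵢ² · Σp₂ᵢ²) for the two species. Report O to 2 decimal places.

Proportions for Rhinichthys cataractae (n=128): 16/128=0.1250, 38/128=0.2969, 42/128=0.3281, 32/128=0.2500
Proportions for Rhinichthys atratulus (n=126): 1/126=0.0079, 89/126=0.7063, 4/126=0.0317, 32/126=0.2540
Σ p₁ᵢp₂ᵢ = 0.000988 + 0.209700 + 0.010401 + 0.063500 = 0.284589
Σp_1ᵢ² = 0.1250² + 0.2969² + 0.3281² + 0.2500² = 0.015625 + 0.088150 + 0.107650 + 0.062500 = 0.273925
Σp_2ᵢ² = 0.0079² + 0.7063² + 0.0317² + 0.2540² = 0.000062 + 0.498860 + 0.001005 + 0.064516 = 0.564443
O = 0.284589 / √(0.273925 × 0.564443) = 0.284589 / 0.3932112 = 0.7238

0.72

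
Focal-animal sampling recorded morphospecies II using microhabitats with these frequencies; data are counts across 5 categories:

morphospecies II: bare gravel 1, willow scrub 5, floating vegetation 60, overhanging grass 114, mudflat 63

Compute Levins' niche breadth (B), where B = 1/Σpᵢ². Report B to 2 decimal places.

2.87

Proportions for morphospecies II (n=243): 1/243=0.0041, 5/243=0.0206, 60/243=0.2469, 114/243=0.4691, 63/243=0.2593
Σpᵢ² = 0.0041² + 0.0206² + 0.2469² + 0.4691² + 0.2593² = 0.000017 + 0.000424 + 0.060960 + 0.220055 + 0.067236 = 0.348692
B = 1 / 0.348692 = 2.8679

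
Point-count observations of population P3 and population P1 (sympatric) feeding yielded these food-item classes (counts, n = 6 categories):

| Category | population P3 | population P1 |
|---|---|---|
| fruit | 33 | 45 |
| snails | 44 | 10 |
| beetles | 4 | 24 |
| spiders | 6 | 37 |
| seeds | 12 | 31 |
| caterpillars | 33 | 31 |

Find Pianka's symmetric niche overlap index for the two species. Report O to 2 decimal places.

0.72

Proportions for population P3 (n=132): 33/132=0.2500, 44/132=0.3333, 4/132=0.0303, 6/132=0.0455, 12/132=0.0909, 33/132=0.2500
Proportions for population P1 (n=178): 45/178=0.2528, 10/178=0.0562, 24/178=0.1348, 37/178=0.2079, 31/178=0.1742, 31/178=0.1742
Σ p₁ᵢp₂ᵢ = 0.063200 + 0.018731 + 0.004084 + 0.009459 + 0.015835 + 0.043550 = 0.154859
Σp_1ᵢ² = 0.2500² + 0.3333² + 0.0303² + 0.0455² + 0.0909² + 0.2500² = 0.062500 + 0.111089 + 0.000918 + 0.002070 + 0.008263 + 0.062500 = 0.247340
Σp_2ᵢ² = 0.2528² + 0.0562² + 0.1348² + 0.2079² + 0.1742² + 0.1742² = 0.063908 + 0.003158 + 0.018171 + 0.043222 + 0.030346 + 0.030346 = 0.189151
O = 0.154859 / √(0.247340 × 0.189151) = 0.154859 / 0.2162975 = 0.7160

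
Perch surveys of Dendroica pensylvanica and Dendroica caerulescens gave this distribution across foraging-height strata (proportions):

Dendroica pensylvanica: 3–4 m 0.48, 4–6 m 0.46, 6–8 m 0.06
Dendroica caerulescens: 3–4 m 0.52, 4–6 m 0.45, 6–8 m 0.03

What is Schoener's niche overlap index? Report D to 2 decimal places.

Σ|p₁ᵢ − p₂ᵢ| = 0.04 + 0.01 + 0.03 = 0.08
D = 1 − ½ × 0.08 = 1 − 0.040 = 0.9600

0.96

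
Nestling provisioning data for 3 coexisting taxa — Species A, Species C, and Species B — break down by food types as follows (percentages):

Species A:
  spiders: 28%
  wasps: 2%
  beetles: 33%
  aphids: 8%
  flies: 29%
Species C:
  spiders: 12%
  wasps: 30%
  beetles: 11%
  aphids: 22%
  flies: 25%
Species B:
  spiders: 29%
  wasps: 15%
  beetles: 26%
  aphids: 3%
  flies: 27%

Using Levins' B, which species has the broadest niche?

Convert percentages to proportions (divide by 100).
Σp_Aᵢ² = 0.28² + 0.02² + 0.33² + 0.08² + 0.29² = 0.0784 + 0.0004 + 0.1089 + 0.0064 + 0.0841 = 0.2782
B_A = 1 / 0.2782 = 3.5945
Σp_Cᵢ² = 0.12² + 0.30² + 0.11² + 0.22² + 0.25² = 0.0144 + 0.0900 + 0.0121 + 0.0484 + 0.0625 = 0.2274
B_C = 1 / 0.2274 = 4.3975
Σp_Bᵢ² = 0.29² + 0.15² + 0.26² + 0.03² + 0.27² = 0.0841 + 0.0225 + 0.0676 + 0.0009 + 0.0729 = 0.2480
B_B = 1 / 0.2480 = 4.0323
Highest B → broadest niche (most generalist): Species C (B = 4.40).

Species C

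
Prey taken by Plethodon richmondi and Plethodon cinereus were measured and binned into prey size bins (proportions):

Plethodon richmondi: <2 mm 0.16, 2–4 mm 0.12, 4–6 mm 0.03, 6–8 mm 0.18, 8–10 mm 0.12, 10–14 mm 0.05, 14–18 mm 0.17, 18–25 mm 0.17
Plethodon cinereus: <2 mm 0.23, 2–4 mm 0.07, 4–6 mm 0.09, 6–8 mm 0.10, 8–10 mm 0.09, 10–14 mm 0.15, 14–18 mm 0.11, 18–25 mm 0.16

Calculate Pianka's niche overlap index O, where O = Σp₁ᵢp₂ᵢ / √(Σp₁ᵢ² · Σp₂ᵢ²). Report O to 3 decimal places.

0.891

Σ p₁ᵢp₂ᵢ = 0.0368 + 0.0084 + 0.0027 + 0.0180 + 0.0108 + 0.0075 + 0.0187 + 0.0272 = 0.1301
Σp_1ᵢ² = 0.16² + 0.12² + 0.03² + 0.18² + 0.12² + 0.05² + 0.17² + 0.17² = 0.0256 + 0.0144 + 0.0009 + 0.0324 + 0.0144 + 0.0025 + 0.0289 + 0.0289 = 0.1480
Σp_2ᵢ² = 0.23² + 0.07² + 0.09² + 0.10² + 0.09² + 0.15² + 0.11² + 0.16² = 0.0529 + 0.0049 + 0.0081 + 0.0100 + 0.0081 + 0.0225 + 0.0121 + 0.0256 = 0.1442
O = 0.1301 / √(0.1480 × 0.1442) = 0.1301 / 0.146088 = 0.89056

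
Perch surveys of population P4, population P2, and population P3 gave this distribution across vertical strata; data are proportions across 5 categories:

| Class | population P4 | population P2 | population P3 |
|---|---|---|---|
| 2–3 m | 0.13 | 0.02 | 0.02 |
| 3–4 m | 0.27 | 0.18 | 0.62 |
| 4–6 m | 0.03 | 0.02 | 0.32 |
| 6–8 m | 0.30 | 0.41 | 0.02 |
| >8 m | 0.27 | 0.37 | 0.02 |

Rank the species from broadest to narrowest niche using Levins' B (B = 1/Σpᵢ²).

population P4 > population P2 > population P3

Σp_P4ᵢ² = 0.13² + 0.27² + 0.03² + 0.30² + 0.27² = 0.0169 + 0.0729 + 0.0009 + 0.0900 + 0.0729 = 0.2536
B_P4 = 1 / 0.2536 = 3.9432
Σp_P2ᵢ² = 0.02² + 0.18² + 0.02² + 0.41² + 0.37² = 0.0004 + 0.0324 + 0.0004 + 0.1681 + 0.1369 = 0.3382
B_P2 = 1 / 0.3382 = 2.9568
Σp_P3ᵢ² = 0.02² + 0.62² + 0.32² + 0.02² + 0.02² = 0.0004 + 0.3844 + 0.1024 + 0.0004 + 0.0004 = 0.4880
B_P3 = 1 / 0.4880 = 2.0492
Ranking by B (broadest → narrowest): population P4 (3.94) > population P2 (2.96) > population P3 (2.05)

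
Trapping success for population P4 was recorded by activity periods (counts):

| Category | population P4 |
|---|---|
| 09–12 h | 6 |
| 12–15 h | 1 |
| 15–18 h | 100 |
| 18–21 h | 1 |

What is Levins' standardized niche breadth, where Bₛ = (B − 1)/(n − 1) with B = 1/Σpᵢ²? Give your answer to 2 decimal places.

Proportions for population P4 (n=108): 6/108=0.0556, 1/108=0.0093, 100/108=0.9259, 1/108=0.0093
Σpᵢ² = 0.0556² + 0.0093² + 0.9259² + 0.0093² = 0.003091 + 0.000086 + 0.857291 + 0.000086 = 0.860554
B = 1 / 0.860554 = 1.1620
Bₛ = (B − 1)/(n − 1) = (1.1620 − 1)/(4 − 1) = 0.1620/3 = 0.0540

0.05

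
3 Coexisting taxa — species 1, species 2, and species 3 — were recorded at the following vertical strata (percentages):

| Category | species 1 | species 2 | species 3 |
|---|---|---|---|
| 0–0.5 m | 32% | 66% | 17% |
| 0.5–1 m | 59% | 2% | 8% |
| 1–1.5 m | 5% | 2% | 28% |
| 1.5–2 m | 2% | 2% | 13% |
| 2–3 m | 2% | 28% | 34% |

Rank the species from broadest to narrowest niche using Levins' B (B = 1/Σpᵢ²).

species 3 > species 1 > species 2

Convert percentages to proportions (divide by 100).
Σp_1ᵢ² = 0.32² + 0.59² + 0.05² + 0.02² + 0.02² = 0.1024 + 0.3481 + 0.0025 + 0.0004 + 0.0004 = 0.4538
B_1 = 1 / 0.4538 = 2.2036
Σp_2ᵢ² = 0.66² + 0.02² + 0.02² + 0.02² + 0.28² = 0.4356 + 0.0004 + 0.0004 + 0.0004 + 0.0784 = 0.5152
B_2 = 1 / 0.5152 = 1.9410
Σp_3ᵢ² = 0.17² + 0.08² + 0.28² + 0.13² + 0.34² = 0.0289 + 0.0064 + 0.0784 + 0.0169 + 0.1156 = 0.2462
B_3 = 1 / 0.2462 = 4.0617
Ranking by B (broadest → narrowest): species 3 (4.06) > species 1 (2.20) > species 2 (1.94)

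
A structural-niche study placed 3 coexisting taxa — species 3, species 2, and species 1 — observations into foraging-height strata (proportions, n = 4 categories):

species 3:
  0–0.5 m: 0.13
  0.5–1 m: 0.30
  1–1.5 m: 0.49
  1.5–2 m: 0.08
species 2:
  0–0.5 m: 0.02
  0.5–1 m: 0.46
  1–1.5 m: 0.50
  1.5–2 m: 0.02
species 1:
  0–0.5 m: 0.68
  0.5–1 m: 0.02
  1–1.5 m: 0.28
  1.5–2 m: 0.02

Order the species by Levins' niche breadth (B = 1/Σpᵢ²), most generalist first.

Σp_3ᵢ² = 0.13² + 0.30² + 0.49² + 0.08² = 0.0169 + 0.0900 + 0.2401 + 0.0064 = 0.3534
B_3 = 1 / 0.3534 = 2.8297
Σp_2ᵢ² = 0.02² + 0.46² + 0.50² + 0.02² = 0.0004 + 0.2116 + 0.2500 + 0.0004 = 0.4624
B_2 = 1 / 0.4624 = 2.1626
Σp_1ᵢ² = 0.68² + 0.02² + 0.28² + 0.02² = 0.4624 + 0.0004 + 0.0784 + 0.0004 = 0.5416
B_1 = 1 / 0.5416 = 1.8464
Ranking by B (broadest → narrowest): species 3 (2.83) > species 2 (2.16) > species 1 (1.85)

species 3 > species 2 > species 1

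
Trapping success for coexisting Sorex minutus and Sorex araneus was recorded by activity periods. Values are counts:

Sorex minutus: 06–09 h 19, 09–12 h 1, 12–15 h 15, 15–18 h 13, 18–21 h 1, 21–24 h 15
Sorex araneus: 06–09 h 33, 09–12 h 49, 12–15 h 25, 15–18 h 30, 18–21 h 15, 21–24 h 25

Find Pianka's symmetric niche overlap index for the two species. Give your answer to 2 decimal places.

Proportions for Sorex minutus (n=64): 19/64=0.2969, 1/64=0.0156, 15/64=0.2344, 13/64=0.2031, 1/64=0.0156, 15/64=0.2344
Proportions for Sorex araneus (n=177): 33/177=0.1864, 49/177=0.2768, 25/177=0.1412, 30/177=0.1695, 15/177=0.0847, 25/177=0.1412
Σ p₁ᵢp₂ᵢ = 0.055342 + 0.004318 + 0.033097 + 0.034425 + 0.001321 + 0.033097 = 0.161600
Σp_1ᵢ² = 0.2969² + 0.0156² + 0.2344² + 0.2031² + 0.0156² + 0.2344² = 0.088150 + 0.000243 + 0.054943 + 0.041250 + 0.000243 + 0.054943 = 0.239772
Σp_2ᵢ² = 0.1864² + 0.2768² + 0.1412² + 0.1695² + 0.0847² + 0.1412² = 0.034745 + 0.076618 + 0.019937 + 0.028730 + 0.007174 + 0.019937 = 0.187141
O = 0.161600 / √(0.239772 × 0.187141) = 0.161600 / 0.2118282 = 0.7629

0.76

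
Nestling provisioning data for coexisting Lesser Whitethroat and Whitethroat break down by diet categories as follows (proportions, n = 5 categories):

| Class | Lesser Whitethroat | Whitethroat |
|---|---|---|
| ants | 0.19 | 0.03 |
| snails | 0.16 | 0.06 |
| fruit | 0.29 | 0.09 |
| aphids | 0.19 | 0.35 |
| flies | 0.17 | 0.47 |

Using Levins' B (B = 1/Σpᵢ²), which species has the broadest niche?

Lesser Whitethroat

Σp_Lessᵢ² = 0.19² + 0.16² + 0.29² + 0.19² + 0.17² = 0.0361 + 0.0256 + 0.0841 + 0.0361 + 0.0289 = 0.2108
B_Less = 1 / 0.2108 = 4.7438
Σp_Whitᵢ² = 0.03² + 0.06² + 0.09² + 0.35² + 0.47² = 0.0009 + 0.0036 + 0.0081 + 0.1225 + 0.2209 = 0.3560
B_Whit = 1 / 0.3560 = 2.8090
Highest B → broadest niche (most generalist): Lesser Whitethroat (B = 4.74).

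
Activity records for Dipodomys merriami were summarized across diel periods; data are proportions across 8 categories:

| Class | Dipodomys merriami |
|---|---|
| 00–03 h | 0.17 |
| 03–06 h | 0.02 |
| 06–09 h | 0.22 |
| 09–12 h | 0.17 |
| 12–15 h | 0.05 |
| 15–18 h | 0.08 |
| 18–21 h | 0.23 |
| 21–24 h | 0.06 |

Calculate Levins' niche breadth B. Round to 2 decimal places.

5.81

Σpᵢ² = 0.17² + 0.02² + 0.22² + 0.17² + 0.05² + 0.08² + 0.23² + 0.06² = 0.0289 + 0.0004 + 0.0484 + 0.0289 + 0.0025 + 0.0064 + 0.0529 + 0.0036 = 0.1720
B = 1 / 0.1720 = 5.8140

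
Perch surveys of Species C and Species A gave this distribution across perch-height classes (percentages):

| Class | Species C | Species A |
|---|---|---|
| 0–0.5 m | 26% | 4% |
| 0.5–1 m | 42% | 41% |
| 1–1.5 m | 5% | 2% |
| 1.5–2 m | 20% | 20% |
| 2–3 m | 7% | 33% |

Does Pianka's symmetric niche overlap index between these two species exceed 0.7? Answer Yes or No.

Convert percentages to proportions (divide by 100).
Σ p₁ᵢp₂ᵢ = 0.0104 + 0.1722 + 0.0010 + 0.0400 + 0.0231 = 0.2467
Σp_1ᵢ² = 0.26² + 0.42² + 0.05² + 0.20² + 0.07² = 0.0676 + 0.1764 + 0.0025 + 0.0400 + 0.0049 = 0.2914
Σp_2ᵢ² = 0.04² + 0.41² + 0.02² + 0.20² + 0.33² = 0.0016 + 0.1681 + 0.0004 + 0.0400 + 0.1089 = 0.3190
O = 0.2467 / √(0.2914 × 0.3190) = 0.2467 / 0.30489 = 0.8091
O = 0.8091 > 0.7 → Yes.

Yes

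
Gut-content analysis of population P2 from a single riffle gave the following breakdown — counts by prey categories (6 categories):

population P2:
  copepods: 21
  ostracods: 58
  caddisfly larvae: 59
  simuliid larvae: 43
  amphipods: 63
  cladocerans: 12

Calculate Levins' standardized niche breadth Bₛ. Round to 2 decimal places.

Proportions for population P2 (n=256): 21/256=0.0820, 58/256=0.2266, 59/256=0.2305, 43/256=0.1680, 63/256=0.2461, 12/256=0.0469
Σpᵢ² = 0.0820² + 0.2266² + 0.2305² + 0.1680² + 0.2461² + 0.0469² = 0.006724 + 0.051348 + 0.053130 + 0.028224 + 0.060565 + 0.002200 = 0.202191
B = 1 / 0.202191 = 4.9458
Bₛ = (B − 1)/(n − 1) = (4.9458 − 1)/(6 − 1) = 3.9458/5 = 0.7892

0.79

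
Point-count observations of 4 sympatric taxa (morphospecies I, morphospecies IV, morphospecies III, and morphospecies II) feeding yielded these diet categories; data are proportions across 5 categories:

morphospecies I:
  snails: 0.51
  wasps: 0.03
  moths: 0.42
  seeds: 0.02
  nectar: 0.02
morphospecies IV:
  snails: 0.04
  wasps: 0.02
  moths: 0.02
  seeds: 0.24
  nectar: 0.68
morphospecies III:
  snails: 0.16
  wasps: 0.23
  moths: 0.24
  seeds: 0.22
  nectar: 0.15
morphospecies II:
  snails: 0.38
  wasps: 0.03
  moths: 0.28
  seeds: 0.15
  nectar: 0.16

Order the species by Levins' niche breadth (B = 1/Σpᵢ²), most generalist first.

Σp_Iᵢ² = 0.51² + 0.03² + 0.42² + 0.02² + 0.02² = 0.2601 + 0.0009 + 0.1764 + 0.0004 + 0.0004 = 0.4382
B_I = 1 / 0.4382 = 2.2821
Σp_IVᵢ² = 0.04² + 0.02² + 0.02² + 0.24² + 0.68² = 0.0016 + 0.0004 + 0.0004 + 0.0576 + 0.4624 = 0.5224
B_IV = 1 / 0.5224 = 1.9142
Σp_IIIᵢ² = 0.16² + 0.23² + 0.24² + 0.22² + 0.15² = 0.0256 + 0.0529 + 0.0576 + 0.0484 + 0.0225 = 0.2070
B_III = 1 / 0.2070 = 4.8309
Σp_IIᵢ² = 0.38² + 0.03² + 0.28² + 0.15² + 0.16² = 0.1444 + 0.0009 + 0.0784 + 0.0225 + 0.0256 = 0.2718
B_II = 1 / 0.2718 = 3.6792
Ranking by B (broadest → narrowest): morphospecies III (4.83) > morphospecies II (3.68) > morphospecies I (2.28) > morphospecies IV (1.91)

morphospecies III > morphospecies II > morphospecies I > morphospecies IV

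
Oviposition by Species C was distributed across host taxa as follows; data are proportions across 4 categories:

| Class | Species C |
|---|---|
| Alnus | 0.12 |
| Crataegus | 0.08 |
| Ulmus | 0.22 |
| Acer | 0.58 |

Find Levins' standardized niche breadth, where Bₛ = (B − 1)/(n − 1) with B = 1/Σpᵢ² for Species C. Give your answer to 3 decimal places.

Σpᵢ² = 0.12² + 0.08² + 0.22² + 0.58² = 0.0144 + 0.0064 + 0.0484 + 0.3364 = 0.4056
B = 1 / 0.4056 = 2.46548
Bₛ = (B − 1)/(n − 1) = (2.46548 − 1)/(4 − 1) = 1.46548/3 = 0.48849

0.488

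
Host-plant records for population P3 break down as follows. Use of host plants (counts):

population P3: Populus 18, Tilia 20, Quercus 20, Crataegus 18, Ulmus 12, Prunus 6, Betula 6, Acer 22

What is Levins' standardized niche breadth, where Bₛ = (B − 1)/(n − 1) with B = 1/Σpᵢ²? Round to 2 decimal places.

Proportions for population P3 (n=122): 18/122=0.1475, 20/122=0.1639, 20/122=0.1639, 18/122=0.1475, 12/122=0.0984, 6/122=0.0492, 6/122=0.0492, 22/122=0.1803
Σpᵢ² = 0.1475² + 0.1639² + 0.1639² + 0.1475² + 0.0984² + 0.0492² + 0.0492² + 0.1803² = 0.021756 + 0.026863 + 0.026863 + 0.021756 + 0.009683 + 0.002421 + 0.002421 + 0.032508 = 0.144271
B = 1 / 0.144271 = 6.9314
Bₛ = (B − 1)/(n − 1) = (6.9314 − 1)/(8 − 1) = 5.9314/7 = 0.8473

0.85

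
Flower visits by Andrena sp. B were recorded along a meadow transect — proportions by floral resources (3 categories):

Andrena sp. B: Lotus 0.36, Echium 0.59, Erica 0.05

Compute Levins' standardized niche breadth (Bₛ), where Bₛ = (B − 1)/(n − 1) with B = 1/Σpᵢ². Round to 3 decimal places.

Σpᵢ² = 0.36² + 0.59² + 0.05² = 0.1296 + 0.3481 + 0.0025 = 0.4802
B = 1 / 0.4802 = 2.08247
Bₛ = (B − 1)/(n − 1) = (2.08247 − 1)/(3 − 1) = 1.08247/2 = 0.54124

0.541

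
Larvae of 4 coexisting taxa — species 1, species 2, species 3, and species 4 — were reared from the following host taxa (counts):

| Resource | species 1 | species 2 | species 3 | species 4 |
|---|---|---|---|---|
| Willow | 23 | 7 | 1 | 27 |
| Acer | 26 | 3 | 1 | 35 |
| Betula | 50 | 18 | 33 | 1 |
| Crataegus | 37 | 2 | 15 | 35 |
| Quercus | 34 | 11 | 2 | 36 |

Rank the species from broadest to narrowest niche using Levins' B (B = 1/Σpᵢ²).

Proportions for species 1 (n=170): 23/170=0.1353, 26/170=0.1529, 50/170=0.2941, 37/170=0.2176, 34/170=0.2000
Proportions for species 2 (n=41): 7/41=0.1707, 3/41=0.0732, 18/41=0.4390, 2/41=0.0488, 11/41=0.2683
Proportions for species 3 (n=52): 1/52=0.0192, 1/52=0.0192, 33/52=0.6346, 15/52=0.2885, 2/52=0.0385
Proportions for species 4 (n=134): 27/134=0.2015, 35/134=0.2612, 1/134=0.0075, 35/134=0.2612, 36/134=0.2687
Σp_1ᵢ² = 0.1353² + 0.1529² + 0.2941² + 0.2176² + 0.2000² = 0.018306 + 0.023378 + 0.086495 + 0.047350 + 0.040000 = 0.215529
B_1 = 1 / 0.215529 = 4.6397
Σp_2ᵢ² = 0.1707² + 0.0732² + 0.4390² + 0.0488² + 0.2683² = 0.029138 + 0.005358 + 0.192721 + 0.002381 + 0.071985 = 0.301583
B_2 = 1 / 0.301583 = 3.3158
Σp_3ᵢ² = 0.0192² + 0.0192² + 0.6346² + 0.2885² + 0.0385² = 0.000369 + 0.000369 + 0.402717 + 0.083232 + 0.001482 = 0.488169
B_3 = 1 / 0.488169 = 2.0485
Σp_4ᵢ² = 0.2015² + 0.2612² + 0.0075² + 0.2612² + 0.2687² = 0.040602 + 0.068225 + 0.000056 + 0.068225 + 0.072200 = 0.249308
B_4 = 1 / 0.249308 = 4.0111
Ranking by B (broadest → narrowest): species 1 (4.64) > species 4 (4.01) > species 2 (3.32) > species 3 (2.05)

species 1 > species 4 > species 2 > species 3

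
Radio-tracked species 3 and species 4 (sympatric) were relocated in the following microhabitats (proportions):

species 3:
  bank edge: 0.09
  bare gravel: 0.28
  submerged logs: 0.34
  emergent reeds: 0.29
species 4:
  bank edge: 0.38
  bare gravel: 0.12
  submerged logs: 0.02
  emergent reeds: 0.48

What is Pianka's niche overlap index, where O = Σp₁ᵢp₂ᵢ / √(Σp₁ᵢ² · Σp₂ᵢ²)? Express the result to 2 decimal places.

0.64

Σ p₁ᵢp₂ᵢ = 0.0342 + 0.0336 + 0.0068 + 0.1392 = 0.2138
Σp_1ᵢ² = 0.09² + 0.28² + 0.34² + 0.29² = 0.0081 + 0.0784 + 0.1156 + 0.0841 = 0.2862
Σp_2ᵢ² = 0.38² + 0.12² + 0.02² + 0.48² = 0.1444 + 0.0144 + 0.0004 + 0.2304 = 0.3896
O = 0.2138 / √(0.2862 × 0.3896) = 0.2138 / 0.33392 = 0.6403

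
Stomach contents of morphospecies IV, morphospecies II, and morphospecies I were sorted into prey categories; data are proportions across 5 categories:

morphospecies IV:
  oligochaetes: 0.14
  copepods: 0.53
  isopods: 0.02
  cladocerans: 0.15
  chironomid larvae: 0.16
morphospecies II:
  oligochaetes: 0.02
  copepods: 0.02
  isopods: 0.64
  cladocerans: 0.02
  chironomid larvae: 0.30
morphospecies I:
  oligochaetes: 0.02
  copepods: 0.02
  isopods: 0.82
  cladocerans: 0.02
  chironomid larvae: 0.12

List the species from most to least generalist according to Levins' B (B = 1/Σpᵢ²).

Σp_IVᵢ² = 0.14² + 0.53² + 0.02² + 0.15² + 0.16² = 0.0196 + 0.2809 + 0.0004 + 0.0225 + 0.0256 = 0.3490
B_IV = 1 / 0.3490 = 2.8653
Σp_IIᵢ² = 0.02² + 0.02² + 0.64² + 0.02² + 0.30² = 0.0004 + 0.0004 + 0.4096 + 0.0004 + 0.0900 = 0.5008
B_II = 1 / 0.5008 = 1.9968
Σp_Iᵢ² = 0.02² + 0.02² + 0.82² + 0.02² + 0.12² = 0.0004 + 0.0004 + 0.6724 + 0.0004 + 0.0144 = 0.6880
B_I = 1 / 0.6880 = 1.4535
Ranking by B (broadest → narrowest): morphospecies IV (2.87) > morphospecies II (2.00) > morphospecies I (1.45)

morphospecies IV > morphospecies II > morphospecies I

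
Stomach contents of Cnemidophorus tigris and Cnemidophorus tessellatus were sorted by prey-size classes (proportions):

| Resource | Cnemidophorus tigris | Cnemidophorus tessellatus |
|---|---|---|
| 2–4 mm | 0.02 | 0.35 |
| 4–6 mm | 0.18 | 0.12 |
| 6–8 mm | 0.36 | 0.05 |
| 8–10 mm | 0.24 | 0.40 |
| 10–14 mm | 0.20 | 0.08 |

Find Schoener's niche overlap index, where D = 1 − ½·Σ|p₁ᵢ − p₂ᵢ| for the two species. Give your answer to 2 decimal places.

0.51

Σ|p₁ᵢ − p₂ᵢ| = 0.33 + 0.06 + 0.31 + 0.16 + 0.12 = 0.98
D = 1 − ½ × 0.98 = 1 − 0.490 = 0.5100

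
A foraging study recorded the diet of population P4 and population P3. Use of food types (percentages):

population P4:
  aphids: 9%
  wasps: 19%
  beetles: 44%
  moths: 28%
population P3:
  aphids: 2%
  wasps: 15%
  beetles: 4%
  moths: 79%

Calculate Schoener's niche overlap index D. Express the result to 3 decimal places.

0.490

Convert percentages to proportions (divide by 100).
Σ|p₁ᵢ − p₂ᵢ| = 0.07 + 0.04 + 0.40 + 0.51 = 1.02
D = 1 − ½ × 1.02 = 1 − 0.510 = 0.49000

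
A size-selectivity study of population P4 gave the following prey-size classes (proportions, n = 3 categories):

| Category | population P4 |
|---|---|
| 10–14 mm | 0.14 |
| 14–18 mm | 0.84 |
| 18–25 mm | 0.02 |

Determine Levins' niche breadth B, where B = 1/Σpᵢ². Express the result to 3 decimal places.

1.378

Σpᵢ² = 0.14² + 0.84² + 0.02² = 0.0196 + 0.7056 + 0.0004 = 0.7256
B = 1 / 0.7256 = 1.37817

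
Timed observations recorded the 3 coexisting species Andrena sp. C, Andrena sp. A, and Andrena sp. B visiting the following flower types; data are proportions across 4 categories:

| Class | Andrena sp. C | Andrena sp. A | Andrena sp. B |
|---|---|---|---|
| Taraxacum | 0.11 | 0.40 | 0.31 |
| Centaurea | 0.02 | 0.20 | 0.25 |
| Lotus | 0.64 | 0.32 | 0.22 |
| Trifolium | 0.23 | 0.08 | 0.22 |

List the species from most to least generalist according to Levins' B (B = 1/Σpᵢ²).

Andrena sp. B > Andrena sp. A > Andrena sp. C

Σp_Cᵢ² = 0.11² + 0.02² + 0.64² + 0.23² = 0.0121 + 0.0004 + 0.4096 + 0.0529 = 0.4750
B_C = 1 / 0.4750 = 2.1053
Σp_Aᵢ² = 0.40² + 0.20² + 0.32² + 0.08² = 0.1600 + 0.0400 + 0.1024 + 0.0064 = 0.3088
B_A = 1 / 0.3088 = 3.2383
Σp_Bᵢ² = 0.31² + 0.25² + 0.22² + 0.22² = 0.0961 + 0.0625 + 0.0484 + 0.0484 = 0.2554
B_B = 1 / 0.2554 = 3.9154
Ranking by B (broadest → narrowest): Andrena sp. B (3.92) > Andrena sp. A (3.24) > Andrena sp. C (2.11)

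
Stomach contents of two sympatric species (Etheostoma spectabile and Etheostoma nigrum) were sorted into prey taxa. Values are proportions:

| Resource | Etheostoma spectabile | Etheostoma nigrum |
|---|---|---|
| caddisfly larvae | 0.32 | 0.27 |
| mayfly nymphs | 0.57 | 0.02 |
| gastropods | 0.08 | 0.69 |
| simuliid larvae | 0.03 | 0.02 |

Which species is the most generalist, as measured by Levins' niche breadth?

Σp_specᵢ² = 0.32² + 0.57² + 0.08² + 0.03² = 0.1024 + 0.3249 + 0.0064 + 0.0009 = 0.4346
B_spec = 1 / 0.4346 = 2.3010
Σp_nigrᵢ² = 0.27² + 0.02² + 0.69² + 0.02² = 0.0729 + 0.0004 + 0.4761 + 0.0004 = 0.5498
B_nigr = 1 / 0.5498 = 1.8188
Highest B → broadest niche (most generalist): Etheostoma spectabile (B = 2.30).

Etheostoma spectabile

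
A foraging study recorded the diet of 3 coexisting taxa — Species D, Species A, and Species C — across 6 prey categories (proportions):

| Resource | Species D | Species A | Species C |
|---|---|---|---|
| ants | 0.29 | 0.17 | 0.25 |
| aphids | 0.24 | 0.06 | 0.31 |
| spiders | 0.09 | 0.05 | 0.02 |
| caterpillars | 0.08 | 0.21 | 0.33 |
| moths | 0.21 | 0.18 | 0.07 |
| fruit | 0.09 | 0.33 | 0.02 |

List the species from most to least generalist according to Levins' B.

Σp_Dᵢ² = 0.29² + 0.24² + 0.09² + 0.08² + 0.21² + 0.09² = 0.0841 + 0.0576 + 0.0081 + 0.0064 + 0.0441 + 0.0081 = 0.2084
B_D = 1 / 0.2084 = 4.7985
Σp_Aᵢ² = 0.17² + 0.06² + 0.05² + 0.21² + 0.18² + 0.33² = 0.0289 + 0.0036 + 0.0025 + 0.0441 + 0.0324 + 0.1089 = 0.2204
B_A = 1 / 0.2204 = 4.5372
Σp_Cᵢ² = 0.25² + 0.31² + 0.02² + 0.33² + 0.07² + 0.02² = 0.0625 + 0.0961 + 0.0004 + 0.1089 + 0.0049 + 0.0004 = 0.2732
B_C = 1 / 0.2732 = 3.6603
Ranking by B (broadest → narrowest): Species D (4.80) > Species A (4.54) > Species C (3.66)

Species D > Species A > Species C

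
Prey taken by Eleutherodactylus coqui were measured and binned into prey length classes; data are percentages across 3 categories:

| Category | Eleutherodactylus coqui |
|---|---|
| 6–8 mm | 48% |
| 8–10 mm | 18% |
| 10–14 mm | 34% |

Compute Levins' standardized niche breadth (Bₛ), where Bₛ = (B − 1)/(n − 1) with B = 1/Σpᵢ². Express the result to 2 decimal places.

Convert percentages to proportions (divide by 100).
Σpᵢ² = 0.48² + 0.18² + 0.34² = 0.2304 + 0.0324 + 0.1156 = 0.3784
B = 1 / 0.3784 = 2.6427
Bₛ = (B − 1)/(n − 1) = (2.6427 − 1)/(3 − 1) = 1.6427/2 = 0.8214

0.82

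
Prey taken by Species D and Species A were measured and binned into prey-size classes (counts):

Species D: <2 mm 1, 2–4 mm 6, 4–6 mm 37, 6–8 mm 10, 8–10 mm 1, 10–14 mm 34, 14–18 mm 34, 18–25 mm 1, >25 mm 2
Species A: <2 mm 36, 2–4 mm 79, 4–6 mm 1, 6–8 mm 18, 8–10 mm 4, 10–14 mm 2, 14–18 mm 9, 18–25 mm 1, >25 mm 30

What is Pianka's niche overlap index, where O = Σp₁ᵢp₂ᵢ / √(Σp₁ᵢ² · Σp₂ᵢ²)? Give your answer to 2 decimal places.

Proportions for Species D (n=126): 1/126=0.0079, 6/126=0.0476, 37/126=0.2937, 10/126=0.0794, 1/126=0.0079, 34/126=0.2698, 34/126=0.2698, 1/126=0.0079, 2/126=0.0159
Proportions for Species A (n=180): 36/180=0.2000, 79/180=0.4389, 1/180=0.0056, 18/180=0.1000, 4/180=0.0222, 2/180=0.0111, 9/180=0.0500, 1/180=0.0056, 30/180=0.1667
Σ p₁ᵢp₂ᵢ = 0.001580 + 0.020892 + 0.001645 + 0.007940 + 0.000175 + 0.002995 + 0.013490 + 0.000044 + 0.002651 = 0.051412
Σp_1ᵢ² = 0.0079² + 0.0476² + 0.2937² + 0.0794² + 0.0079² + 0.2698² + 0.2698² + 0.0079² + 0.0159² = 0.000062 + 0.002266 + 0.086260 + 0.006304 + 0.000062 + 0.072792 + 0.072792 + 0.000062 + 0.000253 = 0.240853
Σp_2ᵢ² = 0.2000² + 0.4389² + 0.0056² + 0.1000² + 0.0222² + 0.0111² + 0.0500² + 0.0056² + 0.1667² = 0.040000 + 0.192633 + 0.000031 + 0.010000 + 0.000493 + 0.000123 + 0.002500 + 0.000031 + 0.027789 = 0.273600
O = 0.051412 / √(0.240853 × 0.273600) = 0.051412 / 0.2567049 = 0.2003

0.20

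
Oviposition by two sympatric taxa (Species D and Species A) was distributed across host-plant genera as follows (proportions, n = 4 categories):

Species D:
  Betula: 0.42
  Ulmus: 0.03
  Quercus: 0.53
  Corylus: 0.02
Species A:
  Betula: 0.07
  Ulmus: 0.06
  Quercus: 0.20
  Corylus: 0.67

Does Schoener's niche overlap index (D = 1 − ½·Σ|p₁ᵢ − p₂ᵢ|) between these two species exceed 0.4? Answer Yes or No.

No

Σ|p₁ᵢ − p₂ᵢ| = 0.35 + 0.03 + 0.33 + 0.65 = 1.36
D = 1 − ½ × 1.36 = 1 − 0.680 = 0.3200
D = 0.3200 < 0.4 → No.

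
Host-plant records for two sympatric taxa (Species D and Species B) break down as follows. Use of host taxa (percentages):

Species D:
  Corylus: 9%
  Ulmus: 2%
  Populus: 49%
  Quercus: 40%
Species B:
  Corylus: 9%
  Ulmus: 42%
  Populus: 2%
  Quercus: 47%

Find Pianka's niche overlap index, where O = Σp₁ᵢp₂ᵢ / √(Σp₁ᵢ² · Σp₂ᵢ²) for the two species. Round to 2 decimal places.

0.53

Convert percentages to proportions (divide by 100).
Σ p₁ᵢp₂ᵢ = 0.0081 + 0.0084 + 0.0098 + 0.1880 = 0.2143
Σp_1ᵢ² = 0.09² + 0.02² + 0.49² + 0.40² = 0.0081 + 0.0004 + 0.2401 + 0.1600 = 0.4086
Σp_2ᵢ² = 0.09² + 0.42² + 0.02² + 0.47² = 0.0081 + 0.1764 + 0.0004 + 0.2209 = 0.4058
O = 0.2143 / √(0.4086 × 0.4058) = 0.2143 / 0.40720 = 0.5263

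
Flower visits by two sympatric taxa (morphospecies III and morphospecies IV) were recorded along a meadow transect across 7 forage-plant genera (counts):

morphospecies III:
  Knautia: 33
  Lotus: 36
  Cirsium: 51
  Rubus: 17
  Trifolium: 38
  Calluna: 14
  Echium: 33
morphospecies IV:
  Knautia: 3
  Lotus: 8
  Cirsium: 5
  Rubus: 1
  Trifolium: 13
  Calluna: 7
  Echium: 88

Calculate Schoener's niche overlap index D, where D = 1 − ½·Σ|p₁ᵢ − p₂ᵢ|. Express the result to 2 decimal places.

Proportions for morphospecies III (n=222): 33/222=0.1486, 36/222=0.1622, 51/222=0.2297, 17/222=0.0766, 38/222=0.1712, 14/222=0.0631, 33/222=0.1486
Proportions for morphospecies IV (n=125): 3/125=0.0240, 8/125=0.0640, 5/125=0.0400, 1/125=0.0080, 13/125=0.1040, 7/125=0.0560, 88/125=0.7040
Σ|p₁ᵢ − p₂ᵢ| = 0.1246 + 0.0982 + 0.1897 + 0.0686 + 0.0672 + 0.0071 + 0.5554 = 1.1108
D = 1 − ½ × 1.1108 = 1 − 0.55540 = 0.44460

0.44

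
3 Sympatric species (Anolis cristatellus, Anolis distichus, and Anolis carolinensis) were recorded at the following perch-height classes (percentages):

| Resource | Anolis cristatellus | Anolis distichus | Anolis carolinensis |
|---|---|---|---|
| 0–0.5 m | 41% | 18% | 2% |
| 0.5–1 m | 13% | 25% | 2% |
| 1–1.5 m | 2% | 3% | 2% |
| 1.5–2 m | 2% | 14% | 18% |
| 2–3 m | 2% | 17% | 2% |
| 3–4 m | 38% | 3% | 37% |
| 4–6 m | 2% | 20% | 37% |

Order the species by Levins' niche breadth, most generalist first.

Anolis distichus > Anolis carolinensis > Anolis cristatellus

Convert percentages to proportions (divide by 100).
Σp_crisᵢ² = 0.41² + 0.13² + 0.02² + 0.02² + 0.02² + 0.38² + 0.02² = 0.1681 + 0.0169 + 0.0004 + 0.0004 + 0.0004 + 0.1444 + 0.0004 = 0.3310
B_cris = 1 / 0.3310 = 3.0211
Σp_distᵢ² = 0.18² + 0.25² + 0.03² + 0.14² + 0.17² + 0.03² + 0.20² = 0.0324 + 0.0625 + 0.0009 + 0.0196 + 0.0289 + 0.0009 + 0.0400 = 0.1852
B_dist = 1 / 0.1852 = 5.3996
Σp_caroᵢ² = 0.02² + 0.02² + 0.02² + 0.18² + 0.02² + 0.37² + 0.37² = 0.0004 + 0.0004 + 0.0004 + 0.0324 + 0.0004 + 0.1369 + 0.1369 = 0.3078
B_caro = 1 / 0.3078 = 3.2489
Ranking by B (broadest → narrowest): Anolis distichus (5.40) > Anolis carolinensis (3.25) > Anolis cristatellus (3.02)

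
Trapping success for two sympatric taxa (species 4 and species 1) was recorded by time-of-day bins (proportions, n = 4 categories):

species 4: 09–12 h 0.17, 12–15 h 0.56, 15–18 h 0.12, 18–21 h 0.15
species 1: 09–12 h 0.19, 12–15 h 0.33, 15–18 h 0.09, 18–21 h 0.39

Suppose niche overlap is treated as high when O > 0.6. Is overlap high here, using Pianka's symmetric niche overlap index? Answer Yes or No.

Yes

Σ p₁ᵢp₂ᵢ = 0.0323 + 0.1848 + 0.0108 + 0.0585 = 0.2864
Σp_1ᵢ² = 0.17² + 0.56² + 0.12² + 0.15² = 0.0289 + 0.3136 + 0.0144 + 0.0225 = 0.3794
Σp_2ᵢ² = 0.19² + 0.33² + 0.09² + 0.39² = 0.0361 + 0.1089 + 0.0081 + 0.1521 = 0.3052
O = 0.2864 / √(0.3794 × 0.3052) = 0.2864 / 0.34028 = 0.8417
O = 0.8417 > 0.6 → Yes.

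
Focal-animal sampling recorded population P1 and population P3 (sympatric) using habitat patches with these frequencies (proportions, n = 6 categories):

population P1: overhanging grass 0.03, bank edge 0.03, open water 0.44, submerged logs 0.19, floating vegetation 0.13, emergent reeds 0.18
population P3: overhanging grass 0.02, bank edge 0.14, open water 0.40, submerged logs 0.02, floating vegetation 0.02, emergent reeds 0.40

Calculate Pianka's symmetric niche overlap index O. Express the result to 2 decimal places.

Σ p₁ᵢp₂ᵢ = 0.0006 + 0.0042 + 0.1760 + 0.0038 + 0.0026 + 0.0720 = 0.2592
Σp_1ᵢ² = 0.03² + 0.03² + 0.44² + 0.19² + 0.13² + 0.18² = 0.0009 + 0.0009 + 0.1936 + 0.0361 + 0.0169 + 0.0324 = 0.2808
Σp_2ᵢ² = 0.02² + 0.14² + 0.40² + 0.02² + 0.02² + 0.40² = 0.0004 + 0.0196 + 0.1600 + 0.0004 + 0.0004 + 0.1600 = 0.3408
O = 0.2592 / √(0.2808 × 0.3408) = 0.2592 / 0.30935 = 0.8379

0.84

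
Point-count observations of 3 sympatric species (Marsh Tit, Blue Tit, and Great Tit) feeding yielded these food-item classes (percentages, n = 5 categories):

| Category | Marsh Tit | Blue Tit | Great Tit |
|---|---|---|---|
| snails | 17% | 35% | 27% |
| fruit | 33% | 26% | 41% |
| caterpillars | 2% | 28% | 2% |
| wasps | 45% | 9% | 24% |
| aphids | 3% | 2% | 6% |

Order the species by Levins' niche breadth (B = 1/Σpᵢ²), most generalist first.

Blue Tit > Great Tit > Marsh Tit

Convert percentages to proportions (divide by 100).
Σp_Marsᵢ² = 0.17² + 0.33² + 0.02² + 0.45² + 0.03² = 0.0289 + 0.1089 + 0.0004 + 0.2025 + 0.0009 = 0.3416
B_Mars = 1 / 0.3416 = 2.9274
Σp_Blueᵢ² = 0.35² + 0.26² + 0.28² + 0.09² + 0.02² = 0.1225 + 0.0676 + 0.0784 + 0.0081 + 0.0004 = 0.2770
B_Blue = 1 / 0.2770 = 3.6101
Σp_Greaᵢ² = 0.27² + 0.41² + 0.02² + 0.24² + 0.06² = 0.0729 + 0.1681 + 0.0004 + 0.0576 + 0.0036 = 0.3026
B_Grea = 1 / 0.3026 = 3.3047
Ranking by B (broadest → narrowest): Blue Tit (3.61) > Great Tit (3.30) > Marsh Tit (2.93)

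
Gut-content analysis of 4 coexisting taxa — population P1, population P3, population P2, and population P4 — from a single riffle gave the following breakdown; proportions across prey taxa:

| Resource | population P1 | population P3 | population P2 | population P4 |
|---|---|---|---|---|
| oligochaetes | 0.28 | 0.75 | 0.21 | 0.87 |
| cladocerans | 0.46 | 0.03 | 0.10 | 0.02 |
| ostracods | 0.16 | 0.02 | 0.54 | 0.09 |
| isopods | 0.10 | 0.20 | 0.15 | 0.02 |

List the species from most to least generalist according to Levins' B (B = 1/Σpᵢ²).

Σp_P1ᵢ² = 0.28² + 0.46² + 0.16² + 0.10² = 0.0784 + 0.2116 + 0.0256 + 0.0100 = 0.3256
B_P1 = 1 / 0.3256 = 3.0713
Σp_P3ᵢ² = 0.75² + 0.03² + 0.02² + 0.20² = 0.5625 + 0.0009 + 0.0004 + 0.0400 = 0.6038
B_P3 = 1 / 0.6038 = 1.6562
Σp_P2ᵢ² = 0.21² + 0.10² + 0.54² + 0.15² = 0.0441 + 0.0100 + 0.2916 + 0.0225 = 0.3682
B_P2 = 1 / 0.3682 = 2.7159
Σp_P4ᵢ² = 0.87² + 0.02² + 0.09² + 0.02² = 0.7569 + 0.0004 + 0.0081 + 0.0004 = 0.7658
B_P4 = 1 / 0.7658 = 1.3058
Ranking by B (broadest → narrowest): population P1 (3.07) > population P2 (2.72) > population P3 (1.66) > population P4 (1.31)

population P1 > population P2 > population P3 > population P4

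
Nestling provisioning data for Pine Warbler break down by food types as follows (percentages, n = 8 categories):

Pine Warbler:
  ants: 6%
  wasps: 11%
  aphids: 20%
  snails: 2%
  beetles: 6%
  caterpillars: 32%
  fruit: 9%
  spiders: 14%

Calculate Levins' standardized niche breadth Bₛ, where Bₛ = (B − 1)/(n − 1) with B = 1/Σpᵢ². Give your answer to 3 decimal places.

Convert percentages to proportions (divide by 100).
Σpᵢ² = 0.06² + 0.11² + 0.20² + 0.02² + 0.06² + 0.32² + 0.09² + 0.14² = 0.0036 + 0.0121 + 0.0400 + 0.0004 + 0.0036 + 0.1024 + 0.0081 + 0.0196 = 0.1898
B = 1 / 0.1898 = 5.26870
Bₛ = (B − 1)/(n − 1) = (5.26870 − 1)/(8 − 1) = 4.26870/7 = 0.60981

0.610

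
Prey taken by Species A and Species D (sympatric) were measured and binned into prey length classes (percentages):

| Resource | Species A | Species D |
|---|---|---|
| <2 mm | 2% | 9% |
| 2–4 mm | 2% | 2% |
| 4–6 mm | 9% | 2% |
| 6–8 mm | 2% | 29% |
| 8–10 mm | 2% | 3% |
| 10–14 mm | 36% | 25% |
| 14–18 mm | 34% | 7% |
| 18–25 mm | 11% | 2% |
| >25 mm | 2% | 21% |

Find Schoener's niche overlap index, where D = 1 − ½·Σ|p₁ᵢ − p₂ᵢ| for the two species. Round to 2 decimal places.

0.46

Convert percentages to proportions (divide by 100).
Σ|p₁ᵢ − p₂ᵢ| = 0.07 + 0.00 + 0.07 + 0.27 + 0.01 + 0.11 + 0.27 + 0.09 + 0.19 = 1.08
D = 1 − ½ × 1.08 = 1 − 0.540 = 0.4600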